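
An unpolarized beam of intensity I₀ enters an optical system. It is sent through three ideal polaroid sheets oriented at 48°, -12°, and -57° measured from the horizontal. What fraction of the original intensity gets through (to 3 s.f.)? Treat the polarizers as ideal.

Unpolarized light through the first polarizer → I₁ = ½ I₀, now polarized at 48°.
I₂ = I₁ cos²(-12° − 48°) = 0.5 I₀ · cos²(60°) = 0.125 I₀.
I₃ = I₂ cos²(-57° + 12°) = 0.125 I₀ · cos²(45°) = 0.0625 I₀.
Transmitted fraction = 0.0625.

≈ 0.0625 I₀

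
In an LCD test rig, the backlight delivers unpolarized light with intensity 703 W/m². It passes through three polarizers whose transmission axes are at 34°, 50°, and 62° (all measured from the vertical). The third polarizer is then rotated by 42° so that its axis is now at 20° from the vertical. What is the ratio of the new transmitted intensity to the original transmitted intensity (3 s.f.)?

I_new/I_old ≈ 0.784

Before rotation:
Unpolarized light through the first polarizer → I₁ = ½ I₀, now polarized at 34°.
I₂ = I₁ cos²(50° − 34°) = 0.5 I₀ · cos²(16°) = 0.462 I₀.
I₃ = I₂ cos²(62° − 50°) = 0.462 I₀ · cos²(12°) = 0.442 I₀.
After rotation:
Unpolarized light through the first polarizer → I₁ = ½ I₀, now polarized at 34°.
I₂ = I₁ cos²(50° − 34°) = 0.5 I₀ · cos²(16°) = 0.462 I₀.
I₃ = I₂ cos²(20° − 50°) = 0.462 I₀ · cos²(30°) = 0.3465 I₀.
Ratio = 0.3465 / 0.442 = 0.7839.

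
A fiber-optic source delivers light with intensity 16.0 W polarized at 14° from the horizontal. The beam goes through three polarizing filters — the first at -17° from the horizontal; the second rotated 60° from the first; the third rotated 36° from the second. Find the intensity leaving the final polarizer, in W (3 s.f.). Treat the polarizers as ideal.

I ≈ 1.92 W

I₁ = 16.0 W · cos²(31°) = 11.76 W.
I₂ = I₁ · cos²(60°) = 11.76 · 0.25 = 2.939 W.
I₃ = I₂ · cos²(36°) = 2.939 · 0.6545 = 1.924 W.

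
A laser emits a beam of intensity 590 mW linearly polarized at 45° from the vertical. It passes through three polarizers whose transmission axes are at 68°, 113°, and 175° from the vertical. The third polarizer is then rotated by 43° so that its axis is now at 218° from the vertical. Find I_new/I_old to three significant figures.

I_new/I_old ≈ 0.304

Before rotation:
By Malus's law, I₁ = I₀ cos²(68° − 45°) = I₀ cos²(23°) = 0.8473 I₀.
I₂ = I₁ cos²(113° − 68°) = 0.8473 I₀ · cos²(45°) = 0.4237 I₀.
I₃ = I₂ cos²(175° − 113°) = 0.4237 I₀ · cos²(62°) = 0.09338 I₀.
After rotation:
I₁ = I₀ cos²(68° − 45°) = I₀ cos²(23°) = 0.8473 I₀.
I₂ = I₁ cos²(113° − 68°) = 0.8473 I₀ · cos²(45°) = 0.4237 I₀.
Angle between axes 2 and 3: 75°. I₃ = 0.4237 I₀ · cos²(75°) = 0.02838 I₀.
Ratio = 0.02838 / 0.09338 = 0.3039.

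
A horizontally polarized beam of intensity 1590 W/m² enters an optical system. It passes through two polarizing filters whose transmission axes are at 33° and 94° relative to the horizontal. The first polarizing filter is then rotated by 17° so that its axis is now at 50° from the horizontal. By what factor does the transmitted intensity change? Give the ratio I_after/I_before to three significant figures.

I_new/I_old ≈ 1.29

Before rotation:
By Malus's law, I₁ = I₀ cos²(33° − 0°) = I₀ cos²(33°) = 0.7034 I₀.
I₂ = I₁ cos²(94° − 33°) = 0.7034 I₀ · cos²(61°) = 0.1653 I₀.
After rotation:
I₁ = I₀ cos²(50° − 0°) = I₀ cos²(50°) = 0.4132 I₀.
I₂ = I₁ cos²(94° − 50°) = 0.4132 I₀ · cos²(44°) = 0.2138 I₀.
Ratio = 0.2138 / 0.1653 = 1.293.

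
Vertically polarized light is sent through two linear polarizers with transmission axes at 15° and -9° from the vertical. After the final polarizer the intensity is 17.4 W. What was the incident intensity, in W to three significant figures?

I₁ = I₀ cos²(15° − 0°) = I₀ cos²(15°) = 0.933 I₀.
I₂ = I₁ cos²(-9° − 15°) = 0.933 I₀ · cos²(24°) = 0.7787 I₀.
So 17.4 W = 0.7787 I₀, giving I₀ = 17.4/0.7787 = 22.35 W.

I₀ ≈ 22.3 W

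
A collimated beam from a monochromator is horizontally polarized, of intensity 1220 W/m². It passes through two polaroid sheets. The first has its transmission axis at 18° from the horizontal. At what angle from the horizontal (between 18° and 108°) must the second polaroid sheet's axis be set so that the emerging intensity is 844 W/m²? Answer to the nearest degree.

I₁ = I₀ cos²(18° − 0°) = I₀ cos²(18°) = 0.9045 I₀.
Target fraction: 844 / 1220 W/m² = 0.6918 of I₀.
Need I₂/I₀ = 0.6918, so cos²(θ − 18°) = 0.6918 / 0.9045 = 0.7648.
θ − 18° = arccos(√0.7648) = 29.0°, giving θ ≈ 18 + 29.0 = 47.0°.

θ ≈ 47°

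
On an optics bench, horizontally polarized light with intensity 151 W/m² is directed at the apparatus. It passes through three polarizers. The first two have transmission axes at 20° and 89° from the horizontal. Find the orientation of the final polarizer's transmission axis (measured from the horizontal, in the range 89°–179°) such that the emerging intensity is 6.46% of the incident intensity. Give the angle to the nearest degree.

By Malus's law, I₁ = I₀ cos²(20° − 0°) = I₀ cos²(20°) = 0.883 I₀.
I₂ = I₁ cos²(89° − 20°) = 0.883 I₀ · cos²(69°) = 0.1134 I₀.
Need I₃/I₀ = 0.0646, so cos²(θ − 89°) = 0.0646 / 0.1134 = 0.5696.
θ − 89° = arccos(√0.5696) = 41.0°, giving θ ≈ 89 + 41.0 = 130.0°.

θ ≈ 130°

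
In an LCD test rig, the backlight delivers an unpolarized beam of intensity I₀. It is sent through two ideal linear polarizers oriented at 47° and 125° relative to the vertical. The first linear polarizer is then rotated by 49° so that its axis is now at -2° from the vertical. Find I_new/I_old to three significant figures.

Before rotation:
Unpolarized light through the first polarizer → I₁ = ½ I₀, now polarized at 47°.
I₂ = I₁ cos²(125° − 47°) = 0.5 I₀ · cos²(78°) = 0.02161 I₀.
After rotation:
Unpolarized light through the first polarizer → I₁ = ½ I₀, now polarized at -2°.
Angle between axes 1 and 2: 53°. I₂ = 0.5 I₀ · cos²(53°) = 0.1811 I₀.
Ratio = 0.1811 / 0.02161 = 8.379.

I_new/I_old ≈ 8.38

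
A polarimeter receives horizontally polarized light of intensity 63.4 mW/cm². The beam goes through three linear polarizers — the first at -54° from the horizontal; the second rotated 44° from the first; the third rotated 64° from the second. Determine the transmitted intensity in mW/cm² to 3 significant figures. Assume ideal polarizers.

I₁ = 63.4 mW/cm² · cos²(54°) = 21.9 mW/cm².
I₂ = I₁ · cos²(44°) = 21.9 · 0.5174 = 11.33 mW/cm².
I₃ = I₂ · cos²(64°) = 11.33 · 0.1922 = 2.178 mW/cm².

I ≈ 2.18 mW/cm²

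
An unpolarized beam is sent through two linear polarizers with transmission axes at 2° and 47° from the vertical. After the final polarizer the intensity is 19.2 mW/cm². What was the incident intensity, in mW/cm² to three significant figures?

Unpolarized light through the first polarizer → I₁ = ½ I₀, now polarized at 2°.
I₂ = I₁ cos²(47° − 2°) = 0.5 I₀ · cos²(45°) = 0.25 I₀.
So 19.2 mW/cm² = 0.25 I₀, giving I₀ = 19.2/0.25 = 76.8 mW/cm².

I₀ ≈ 76.8 mW/cm²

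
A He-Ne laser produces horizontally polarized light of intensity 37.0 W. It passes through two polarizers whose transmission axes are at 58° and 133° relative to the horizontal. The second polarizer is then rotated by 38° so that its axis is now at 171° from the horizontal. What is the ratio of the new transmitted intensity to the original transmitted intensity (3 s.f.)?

Before rotation:
By Malus's law, I₁ = I₀ cos²(58° − 0°) = I₀ cos²(58°) = 0.2808 I₀.
I₂ = I₁ cos²(133° − 58°) = 0.2808 I₀ · cos²(75°) = 0.01881 I₀.
After rotation:
I₁ = I₀ cos²(58° − 0°) = I₀ cos²(58°) = 0.2808 I₀.
Angle between axes 1 and 2: 67°. I₂ = 0.2808 I₀ · cos²(67°) = 0.04287 I₀.
Ratio = 0.04287 / 0.01881 = 2.279.

I_new/I_old ≈ 2.28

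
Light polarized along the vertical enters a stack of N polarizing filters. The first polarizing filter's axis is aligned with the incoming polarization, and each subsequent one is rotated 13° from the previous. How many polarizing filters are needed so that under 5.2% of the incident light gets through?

N = 58

First polarizer is aligned with the polarization: full transmission.
Each further stage multiplies by cos²(13°) = 0.9494.
After N polarizers: T = 0.9494^(N−1). Require T < 0.052 ⇒ N−1 > ln(0.052)/ln(0.9494) = 56.93, so N−1 ≥ 57 and N = 58.
Check: N=58 gives T = 0.05182 < 0.052; N=57 gives T = 0.05459.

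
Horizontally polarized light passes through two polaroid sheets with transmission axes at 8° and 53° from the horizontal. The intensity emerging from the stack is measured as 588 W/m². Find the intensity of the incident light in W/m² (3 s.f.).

By Malus's law, I₁ = I₀ cos²(8° − 0°) = I₀ cos²(8°) = 0.9806 I₀.
I₂ = I₁ cos²(53° − 8°) = 0.9806 I₀ · cos²(45°) = 0.4903 I₀.
So 588 W/m² = 0.4903 I₀, giving I₀ = 588/0.4903 = 1199 W/m².

I₀ ≈ 1200 W/m²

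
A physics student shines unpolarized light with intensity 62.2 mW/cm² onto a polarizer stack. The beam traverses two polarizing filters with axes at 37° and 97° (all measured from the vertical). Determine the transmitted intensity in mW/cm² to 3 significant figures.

Unpolarized light through the first polarizer → I₁ = 62.2 mW/cm²/2 = 31.1 mW/cm², polarized at 37°.
I₂ = I₁ · cos²(60°) = 31.1 · 0.25 = 7.775 mW/cm².

I ≈ 7.78 mW/cm²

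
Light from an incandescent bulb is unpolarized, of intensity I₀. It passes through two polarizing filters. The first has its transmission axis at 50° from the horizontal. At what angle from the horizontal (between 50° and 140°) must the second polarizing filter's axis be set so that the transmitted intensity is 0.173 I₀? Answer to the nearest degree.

Unpolarized light through the first polarizer → I₁ = ½ I₀, now polarized at 50°.
Need I₂/I₀ = 0.173, so cos²(θ − 50°) = 0.173 / 0.5 = 0.346.
θ − 50° = arccos(√0.346) = 54.0°, giving θ ≈ 50 + 54.0 = 104.0°.

θ ≈ 104°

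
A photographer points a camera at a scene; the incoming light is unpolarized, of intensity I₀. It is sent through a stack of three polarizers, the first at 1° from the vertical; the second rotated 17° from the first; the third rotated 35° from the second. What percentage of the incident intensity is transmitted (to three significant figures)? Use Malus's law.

Unpolarized light through the first polarizer → I₁ = ½ I₀, now polarized at 1°.
I₂ = I₁ cos²(17°) = 0.5 · 0.9145 I₀ = 0.4573 I₀.
I₃ = I₂ cos²(35°) = 0.4573 · 0.671 I₀ = 0.3068 I₀.
That is 30.68% of the incident intensity.

≈ 30.7%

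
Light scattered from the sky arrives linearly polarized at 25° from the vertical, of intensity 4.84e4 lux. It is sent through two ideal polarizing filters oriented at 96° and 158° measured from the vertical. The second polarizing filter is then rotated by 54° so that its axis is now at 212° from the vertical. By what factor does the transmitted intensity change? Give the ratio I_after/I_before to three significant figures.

I_new/I_old ≈ 0.872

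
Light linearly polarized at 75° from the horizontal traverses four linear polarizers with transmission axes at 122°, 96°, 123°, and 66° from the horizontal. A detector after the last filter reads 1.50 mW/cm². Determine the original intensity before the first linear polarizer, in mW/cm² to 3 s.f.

I₀ ≈ 17.0 mW/cm²

By Malus's law, I₁ = I₀ cos²(122° − 75°) = I₀ cos²(47°) = 0.4651 I₀.
I₂ = I₁ cos²(96° − 122°) = 0.4651 I₀ · cos²(26°) = 0.3757 I₀.
I₃ = I₂ cos²(123° − 96°) = 0.3757 I₀ · cos²(27°) = 0.2983 I₀.
I₄ = I₃ cos²(66° − 123°) = 0.2983 I₀ · cos²(57°) = 0.08848 I₀.
So 1.50 mW/cm² = 0.08848 I₀, giving I₀ = 1.50/0.08848 = 16.95 mW/cm².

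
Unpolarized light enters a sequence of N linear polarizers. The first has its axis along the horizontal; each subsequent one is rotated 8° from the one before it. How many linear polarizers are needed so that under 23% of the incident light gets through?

First polarizer halves the unpolarized light: factor 1/2.
Each further stage multiplies by cos²(8°) = 0.9806.
After N polarizers: T = 0.5·0.9806^(N−1). Require T < 0.23 ⇒ N−1 > ln(0.23/0.5)/ln(0.9806) = 39.70, so N−1 ≥ 40 and N = 41.
Check: N=41 gives T = 0.2287 < 0.23; N=40 gives T = 0.2332.

N = 41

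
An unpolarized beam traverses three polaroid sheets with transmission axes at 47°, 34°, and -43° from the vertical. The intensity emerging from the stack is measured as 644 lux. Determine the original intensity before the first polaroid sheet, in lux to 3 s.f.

I₀ ≈ 2.68e4 lux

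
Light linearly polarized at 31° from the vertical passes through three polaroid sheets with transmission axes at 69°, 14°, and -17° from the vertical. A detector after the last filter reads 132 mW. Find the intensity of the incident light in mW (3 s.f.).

By Malus's law, I₁ = I₀ cos²(69° − 31°) = I₀ cos²(38°) = 0.621 I₀.
I₂ = I₁ cos²(14° − 69°) = 0.621 I₀ · cos²(55°) = 0.2043 I₀.
I₃ = I₂ cos²(-17° − 14°) = 0.2043 I₀ · cos²(31°) = 0.1501 I₀.
So 132 mW = 0.1501 I₀, giving I₀ = 132/0.1501 = 879.4 mW.

I₀ ≈ 879 mW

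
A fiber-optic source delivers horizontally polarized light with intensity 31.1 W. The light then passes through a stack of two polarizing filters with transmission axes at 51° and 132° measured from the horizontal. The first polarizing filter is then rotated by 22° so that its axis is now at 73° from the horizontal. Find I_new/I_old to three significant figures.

Before rotation:
By Malus's law, I₁ = I₀ cos²(51° − 0°) = I₀ cos²(51°) = 0.396 I₀.
I₂ = I₁ cos²(132° − 51°) = 0.396 I₀ · cos²(81°) = 0.009692 I₀.
After rotation:
I₁ = I₀ cos²(73° − 0°) = I₀ cos²(73°) = 0.08548 I₀.
I₂ = I₁ cos²(132° − 73°) = 0.08548 I₀ · cos²(59°) = 0.02268 I₀.
Ratio = 0.02268 / 0.009692 = 2.34.

I_new/I_old ≈ 2.34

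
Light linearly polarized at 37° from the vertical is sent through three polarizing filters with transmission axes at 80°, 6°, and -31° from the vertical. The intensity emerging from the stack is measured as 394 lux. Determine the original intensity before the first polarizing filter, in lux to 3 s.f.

By Malus's law, I₁ = I₀ cos²(80° − 37°) = I₀ cos²(43°) = 0.5349 I₀.
I₂ = I₁ cos²(6° − 80°) = 0.5349 I₀ · cos²(74°) = 0.04064 I₀.
I₃ = I₂ cos²(-31° − 6°) = 0.04064 I₀ · cos²(37°) = 0.02592 I₀.
So 394 lux = 0.02592 I₀, giving I₀ = 394/0.02592 = 1.52e+04 lux.

I₀ ≈ 1.52e4 lux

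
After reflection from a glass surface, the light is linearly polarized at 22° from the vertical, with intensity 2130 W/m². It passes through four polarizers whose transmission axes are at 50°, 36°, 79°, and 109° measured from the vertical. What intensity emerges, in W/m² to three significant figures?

I ≈ 627 W/m²

I₁ = 2130 W/m² · cos²(28°) = 1661 W/m².
I₂ = I₁ · cos²(14°) = 1661 · 0.9415 = 1563 W/m².
I₃ = I₂ · cos²(43°) = 1563 · 0.5349 = 836.2 W/m².
I₄ = I₃ · cos²(30°) = 836.2 · 0.75 = 627.2 W/m².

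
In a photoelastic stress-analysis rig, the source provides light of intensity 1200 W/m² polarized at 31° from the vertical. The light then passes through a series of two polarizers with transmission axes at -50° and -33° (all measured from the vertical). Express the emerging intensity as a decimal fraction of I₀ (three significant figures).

I/I₀ ≈ 0.0224

I₁ = 1200 W/m² · cos²(81°) = 29.37 W/m².
I₂ = I₁ · cos²(17°) = 29.37 · 0.9145 = 26.86 W/m².
Transmitted fraction = 0.02238.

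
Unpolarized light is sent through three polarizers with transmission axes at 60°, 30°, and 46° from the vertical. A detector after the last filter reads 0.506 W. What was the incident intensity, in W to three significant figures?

I₀ ≈ 1.46 W

Unpolarized light through the first polarizer → I₁ = ½ I₀, now polarized at 60°.
I₂ = I₁ cos²(30° − 60°) = 0.5 I₀ · cos²(30°) = 0.375 I₀.
I₃ = I₂ cos²(46° − 30°) = 0.375 I₀ · cos²(16°) = 0.3465 I₀.
So 0.506 W = 0.3465 I₀, giving I₀ = 0.506/0.3465 = 1.46 W.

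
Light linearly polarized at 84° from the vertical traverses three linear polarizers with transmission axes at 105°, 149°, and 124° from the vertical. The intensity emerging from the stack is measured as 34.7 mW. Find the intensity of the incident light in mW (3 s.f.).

I₀ ≈ 93.7 mW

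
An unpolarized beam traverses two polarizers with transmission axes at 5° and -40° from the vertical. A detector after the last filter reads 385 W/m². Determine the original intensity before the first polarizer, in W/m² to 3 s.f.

Unpolarized light through the first polarizer → I₁ = ½ I₀, now polarized at 5°.
I₂ = I₁ cos²(-40° − 5°) = 0.5 I₀ · cos²(45°) = 0.25 I₀.
So 385 W/m² = 0.25 I₀, giving I₀ = 385/0.25 = 1540 W/m².

I₀ ≈ 1540 W/m²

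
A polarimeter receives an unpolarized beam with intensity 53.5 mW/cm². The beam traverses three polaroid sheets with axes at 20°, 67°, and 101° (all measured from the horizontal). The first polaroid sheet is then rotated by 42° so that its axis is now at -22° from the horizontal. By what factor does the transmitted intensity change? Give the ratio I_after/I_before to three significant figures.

Before rotation:
Unpolarized light through the first polarizer → I₁ = ½ I₀, now polarized at 20°.
I₂ = I₁ cos²(67° − 20°) = 0.5 I₀ · cos²(47°) = 0.2326 I₀.
I₃ = I₂ cos²(101° − 67°) = 0.2326 I₀ · cos²(34°) = 0.1598 I₀.
After rotation:
Unpolarized light through the first polarizer → I₁ = ½ I₀, now polarized at -22°.
I₂ = I₁ cos²(67° + 22°) = 0.5 I₀ · cos²(89°) = 0.0001523 I₀.
I₃ = I₂ cos²(101° − 67°) = 0.0001523 I₀ · cos²(34°) = 0.0001047 I₀.
Ratio = 0.0001047 / 0.1598 = 0.0006549.

I_new/I_old ≈ 0.000655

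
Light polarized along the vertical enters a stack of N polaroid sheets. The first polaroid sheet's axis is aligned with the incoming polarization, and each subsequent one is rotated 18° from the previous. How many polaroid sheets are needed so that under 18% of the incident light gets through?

First polarizer is aligned with the polarization: full transmission.
Each further stage multiplies by cos²(18°) = 0.9045.
After N polarizers: T = 0.9045^(N−1). Require T < 0.18 ⇒ N−1 > ln(0.18)/ln(0.9045) = 17.09, so N−1 ≥ 18 and N = 19.
Check: N=19 gives T = 0.1642 < 0.18; N=18 gives T = 0.1816.

N = 19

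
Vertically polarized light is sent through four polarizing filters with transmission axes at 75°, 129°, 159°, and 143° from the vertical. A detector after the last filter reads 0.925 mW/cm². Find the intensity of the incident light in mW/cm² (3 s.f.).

I₀ ≈ 57.7 mW/cm²

I₁ = I₀ cos²(75° − 0°) = I₀ cos²(75°) = 0.06699 I₀.
I₂ = I₁ cos²(129° − 75°) = 0.06699 I₀ · cos²(54°) = 0.02314 I₀.
I₃ = I₂ cos²(159° − 129°) = 0.02314 I₀ · cos²(30°) = 0.01736 I₀.
I₄ = I₃ cos²(143° − 159°) = 0.01736 I₀ · cos²(16°) = 0.01604 I₀.
So 0.925 mW/cm² = 0.01604 I₀, giving I₀ = 0.925/0.01604 = 57.67 mW/cm².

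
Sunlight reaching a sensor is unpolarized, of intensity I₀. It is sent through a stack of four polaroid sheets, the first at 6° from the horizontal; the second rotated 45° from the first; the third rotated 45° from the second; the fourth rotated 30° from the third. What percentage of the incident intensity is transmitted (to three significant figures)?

Unpolarized light through the first polarizer → I₁ = ½ I₀, now polarized at 6°.
I₂ = I₁ cos²(45°) = 0.5 · 0.5 I₀ = 0.25 I₀.
I₃ = I₂ cos²(45°) = 0.25 · 0.5 I₀ = 0.125 I₀.
I₄ = I₃ cos²(30°) = 0.125 · 0.75 I₀ = 0.09375 I₀.
That is 9.375% of the incident intensity.

≈ 9.38%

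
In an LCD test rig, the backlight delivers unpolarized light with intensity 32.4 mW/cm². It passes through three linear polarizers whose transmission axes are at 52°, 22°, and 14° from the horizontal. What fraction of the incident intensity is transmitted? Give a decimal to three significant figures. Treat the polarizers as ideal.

I/I₀ ≈ 0.368

Unpolarized light through the first polarizer → I₁ = 32.4 mW/cm²/2 = 16.2 mW/cm², polarized at 52°.
I₂ = I₁ · cos²(30°) = 16.2 · 0.75 = 12.15 mW/cm².
I₃ = I₂ · cos²(8°) = 12.15 · 0.9806 = 11.91 mW/cm².
Transmitted fraction = 0.3677.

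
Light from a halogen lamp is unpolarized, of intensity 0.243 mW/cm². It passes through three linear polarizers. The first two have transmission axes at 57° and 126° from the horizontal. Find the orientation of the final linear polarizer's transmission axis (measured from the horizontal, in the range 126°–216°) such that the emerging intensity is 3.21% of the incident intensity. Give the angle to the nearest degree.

θ ≈ 171°

Unpolarized light through the first polarizer → I₁ = ½ I₀, now polarized at 57°.
I₂ = I₁ cos²(126° − 57°) = 0.5 I₀ · cos²(69°) = 0.06421 I₀.
Need I₃/I₀ = 0.0321, so cos²(θ − 126°) = 0.0321 / 0.06421 = 0.4999.
θ − 126° = arccos(√0.4999) = 45.0°, giving θ ≈ 126 + 45.0 = 171.0°.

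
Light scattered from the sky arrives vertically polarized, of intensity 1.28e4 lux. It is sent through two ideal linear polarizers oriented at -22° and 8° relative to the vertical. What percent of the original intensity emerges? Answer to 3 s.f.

≈ 64.5%

I₁ = 1.28e4 lux · cos²(22°) = 1.1e+04 lux.
I₂ = I₁ · cos²(30°) = 1.1e+04 · 0.75 = 8253 lux.
That is 64.48% of the incident intensity.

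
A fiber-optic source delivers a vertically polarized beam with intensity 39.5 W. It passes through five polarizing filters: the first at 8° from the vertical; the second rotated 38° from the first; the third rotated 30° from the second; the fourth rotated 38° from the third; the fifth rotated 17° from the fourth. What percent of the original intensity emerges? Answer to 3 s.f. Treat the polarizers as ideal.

By Malus's law, I₁ = 39.5 W · cos²(8°) = 38.73 W.
I₂ = I₁ · cos²(38°) = 38.73 · 0.621 = 24.05 W.
I₃ = I₂ · cos²(30°) = 24.05 · 0.75 = 18.04 W.
I₄ = I₃ · cos²(38°) = 18.04 · 0.621 = 11.2 W.
I₅ = I₄ · cos²(17°) = 11.2 · 0.9145 = 10.24 W.
That is 25.94% of the incident intensity.

≈ 25.9%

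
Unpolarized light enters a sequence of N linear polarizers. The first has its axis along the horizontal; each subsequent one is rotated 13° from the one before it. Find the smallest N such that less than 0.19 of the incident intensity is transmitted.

N = 20

First polarizer halves the unpolarized light: factor 1/2.
Each further stage multiplies by cos²(13°) = 0.9494.
After N polarizers: T = 0.5·0.9494^(N−1). Require T < 0.19 ⇒ N−1 > ln(0.19/0.5)/ln(0.9494) = 18.63, so N−1 ≥ 19 and N = 20.
Check: N=20 gives T = 0.1864 < 0.19; N=19 gives T = 0.1964.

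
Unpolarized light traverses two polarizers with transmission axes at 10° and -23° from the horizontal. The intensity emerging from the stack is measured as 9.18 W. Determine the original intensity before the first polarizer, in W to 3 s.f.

I₀ ≈ 26.1 W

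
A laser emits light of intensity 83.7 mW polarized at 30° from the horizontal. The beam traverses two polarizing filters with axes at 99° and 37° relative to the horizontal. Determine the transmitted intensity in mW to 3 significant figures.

I₁ = 83.7 mW · cos²(69°) = 10.75 mW.
I₂ = I₁ · cos²(62°) = 10.75 · 0.2204 = 2.369 mW.

I ≈ 2.37 mW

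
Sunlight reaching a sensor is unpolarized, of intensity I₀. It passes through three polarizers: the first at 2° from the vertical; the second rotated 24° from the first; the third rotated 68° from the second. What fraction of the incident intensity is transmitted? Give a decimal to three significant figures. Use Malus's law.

≈ 0.0586 I₀

Unpolarized light through the first polarizer → I₁ = ½ I₀, now polarized at 2°.
I₂ = I₁ cos²(24°) = 0.5 · 0.8346 I₀ = 0.4173 I₀.
I₃ = I₂ cos²(68°) = 0.4173 · 0.1403 I₀ = 0.05856 I₀.
Transmitted fraction = 0.05856.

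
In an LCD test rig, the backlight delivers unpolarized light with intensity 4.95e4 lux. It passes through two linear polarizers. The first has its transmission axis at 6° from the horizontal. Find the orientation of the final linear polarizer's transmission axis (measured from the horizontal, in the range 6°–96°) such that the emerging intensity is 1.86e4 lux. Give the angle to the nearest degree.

θ ≈ 36°

Unpolarized light through the first polarizer → I₁ = ½ I₀, now polarized at 6°.
Target fraction: 1.86e4 / 4.95e4 lux = 0.3758 of I₀.
Need I₂/I₀ = 0.3758, so cos²(θ − 6°) = 0.3758 / 0.5 = 0.7515.
θ − 6° = arccos(√0.7515) = 29.9°, giving θ ≈ 6 + 29.9 = 35.9°.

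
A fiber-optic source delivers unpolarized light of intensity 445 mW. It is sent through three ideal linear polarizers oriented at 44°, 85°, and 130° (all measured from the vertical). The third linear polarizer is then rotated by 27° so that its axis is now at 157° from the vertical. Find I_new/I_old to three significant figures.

Before rotation:
Unpolarized light through the first polarizer → I₁ = ½ I₀, now polarized at 44°.
I₂ = I₁ cos²(85° − 44°) = 0.5 I₀ · cos²(41°) = 0.2848 I₀.
I₃ = I₂ cos²(130° − 85°) = 0.2848 I₀ · cos²(45°) = 0.1424 I₀.
After rotation:
Unpolarized light through the first polarizer → I₁ = ½ I₀, now polarized at 44°.
I₂ = I₁ cos²(85° − 44°) = 0.5 I₀ · cos²(41°) = 0.2848 I₀.
I₃ = I₂ cos²(157° − 85°) = 0.2848 I₀ · cos²(72°) = 0.0272 I₀.
Ratio = 0.0272 / 0.1424 = 0.191.

I_new/I_old ≈ 0.191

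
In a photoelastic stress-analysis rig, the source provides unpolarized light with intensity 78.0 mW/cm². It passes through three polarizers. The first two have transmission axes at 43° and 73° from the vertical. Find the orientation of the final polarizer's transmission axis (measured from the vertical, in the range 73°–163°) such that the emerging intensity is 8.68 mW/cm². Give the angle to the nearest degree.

θ ≈ 130°

Unpolarized light through the first polarizer → I₁ = ½ I₀, now polarized at 43°.
I₂ = I₁ cos²(73° − 43°) = 0.5 I₀ · cos²(30°) = 0.375 I₀.
Target fraction: 8.68 / 78.0 mW/cm² = 0.1113 of I₀.
Need I₃/I₀ = 0.1113, so cos²(θ − 73°) = 0.1113 / 0.375 = 0.2968.
θ − 73° = arccos(√0.2968) = 57.0°, giving θ ≈ 73 + 57.0 = 130.0°.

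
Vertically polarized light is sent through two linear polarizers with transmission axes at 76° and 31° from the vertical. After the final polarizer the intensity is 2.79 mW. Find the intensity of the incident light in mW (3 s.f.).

I₀ ≈ 95.3 mW

By Malus's law, I₁ = I₀ cos²(76° − 0°) = I₀ cos²(76°) = 0.05853 I₀.
I₂ = I₁ cos²(31° − 76°) = 0.05853 I₀ · cos²(45°) = 0.02926 I₀.
So 2.79 mW = 0.02926 I₀, giving I₀ = 2.79/0.02926 = 95.34 mW.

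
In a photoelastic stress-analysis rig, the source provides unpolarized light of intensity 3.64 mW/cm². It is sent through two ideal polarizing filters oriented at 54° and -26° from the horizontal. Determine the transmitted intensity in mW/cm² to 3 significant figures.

I ≈ 0.0549 mW/cm²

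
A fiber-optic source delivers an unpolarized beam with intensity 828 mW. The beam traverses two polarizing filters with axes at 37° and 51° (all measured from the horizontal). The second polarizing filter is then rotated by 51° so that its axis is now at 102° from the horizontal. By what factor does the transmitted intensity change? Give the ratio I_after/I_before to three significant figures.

I_new/I_old ≈ 0.190

Before rotation:
Unpolarized light through the first polarizer → I₁ = ½ I₀, now polarized at 37°.
I₂ = I₁ cos²(51° − 37°) = 0.5 I₀ · cos²(14°) = 0.4707 I₀.
After rotation:
Unpolarized light through the first polarizer → I₁ = ½ I₀, now polarized at 37°.
I₂ = I₁ cos²(102° − 37°) = 0.5 I₀ · cos²(65°) = 0.0893 I₀.
Ratio = 0.0893 / 0.4707 = 0.1897.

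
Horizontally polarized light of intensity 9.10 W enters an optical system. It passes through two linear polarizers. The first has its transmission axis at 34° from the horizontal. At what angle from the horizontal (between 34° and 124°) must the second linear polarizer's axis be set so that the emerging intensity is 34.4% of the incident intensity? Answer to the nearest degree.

θ ≈ 79°

By Malus's law, I₁ = I₀ cos²(34° − 0°) = I₀ cos²(34°) = 0.6873 I₀.
Need I₂/I₀ = 0.344, so cos²(θ − 34°) = 0.344 / 0.6873 = 0.5005.
θ − 34° = arccos(√0.5005) = 45.0°, giving θ ≈ 34 + 45.0 = 79.0°.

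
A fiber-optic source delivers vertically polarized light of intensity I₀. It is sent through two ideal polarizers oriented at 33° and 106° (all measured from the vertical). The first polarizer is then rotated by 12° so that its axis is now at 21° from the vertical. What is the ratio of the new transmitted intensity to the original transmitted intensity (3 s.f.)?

I_new/I_old ≈ 0.110

Before rotation:
By Malus's law, I₁ = I₀ cos²(33° − 0°) = I₀ cos²(33°) = 0.7034 I₀.
I₂ = I₁ cos²(106° − 33°) = 0.7034 I₀ · cos²(73°) = 0.06012 I₀.
After rotation:
I₁ = I₀ cos²(21° − 0°) = I₀ cos²(21°) = 0.8716 I₀.
I₂ = I₁ cos²(106° − 21°) = 0.8716 I₀ · cos²(85°) = 0.006621 I₀.
Ratio = 0.006621 / 0.06012 = 0.1101.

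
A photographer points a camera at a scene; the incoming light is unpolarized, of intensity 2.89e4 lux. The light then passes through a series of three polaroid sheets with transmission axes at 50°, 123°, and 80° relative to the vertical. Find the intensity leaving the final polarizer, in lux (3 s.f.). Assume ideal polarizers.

I ≈ 661 lux

Unpolarized light through the first polarizer → I₁ = 2.89e4 lux/2 = 1.445e+04 lux, polarized at 50°.
I₂ = I₁ · cos²(73°) = 1.445e+04 · 0.08548 = 1235 lux.
I₃ = I₂ · cos²(43°) = 1235 · 0.5349 = 660.7 lux.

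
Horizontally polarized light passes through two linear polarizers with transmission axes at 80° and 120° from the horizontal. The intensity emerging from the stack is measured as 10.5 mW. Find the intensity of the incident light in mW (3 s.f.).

I₀ ≈ 593 mW

I₁ = I₀ cos²(80° − 0°) = I₀ cos²(80°) = 0.03015 I₀.
I₂ = I₁ cos²(120° − 80°) = 0.03015 I₀ · cos²(40°) = 0.01769 I₀.
So 10.5 mW = 0.01769 I₀, giving I₀ = 10.5/0.01769 = 593.4 mW.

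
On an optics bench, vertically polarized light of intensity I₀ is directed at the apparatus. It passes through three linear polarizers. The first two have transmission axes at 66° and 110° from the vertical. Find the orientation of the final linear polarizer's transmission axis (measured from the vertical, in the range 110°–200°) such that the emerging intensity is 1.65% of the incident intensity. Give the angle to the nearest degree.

θ ≈ 174°

I₁ = I₀ cos²(66° − 0°) = I₀ cos²(66°) = 0.1654 I₀.
I₂ = I₁ cos²(110° − 66°) = 0.1654 I₀ · cos²(44°) = 0.0856 I₀.
Need I₃/I₀ = 0.0165, so cos²(θ − 110°) = 0.0165 / 0.0856 = 0.1927.
θ − 110° = arccos(√0.1927) = 64.0°, giving θ ≈ 110 + 64.0 = 174.0°.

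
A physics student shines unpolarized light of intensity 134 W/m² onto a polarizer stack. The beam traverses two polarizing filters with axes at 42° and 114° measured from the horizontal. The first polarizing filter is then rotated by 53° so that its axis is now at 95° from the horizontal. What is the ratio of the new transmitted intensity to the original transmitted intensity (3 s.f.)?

I_new/I_old ≈ 9.36

Before rotation:
Unpolarized light through the first polarizer → I₁ = ½ I₀, now polarized at 42°.
I₂ = I₁ cos²(114° − 42°) = 0.5 I₀ · cos²(72°) = 0.04775 I₀.
After rotation:
Unpolarized light through the first polarizer → I₁ = ½ I₀, now polarized at 95°.
I₂ = I₁ cos²(114° − 95°) = 0.5 I₀ · cos²(19°) = 0.447 I₀.
Ratio = 0.447 / 0.04775 = 9.362.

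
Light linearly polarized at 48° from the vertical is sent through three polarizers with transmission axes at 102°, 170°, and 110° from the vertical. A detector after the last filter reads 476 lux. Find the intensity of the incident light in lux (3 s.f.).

I₀ ≈ 3.93e4 lux

By Malus's law, I₁ = I₀ cos²(102° − 48°) = I₀ cos²(54°) = 0.3455 I₀.
I₂ = I₁ cos²(170° − 102°) = 0.3455 I₀ · cos²(68°) = 0.04848 I₀.
I₃ = I₂ cos²(110° − 170°) = 0.04848 I₀ · cos²(60°) = 0.01212 I₀.
So 476 lux = 0.01212 I₀, giving I₀ = 476/0.01212 = 3.927e+04 lux.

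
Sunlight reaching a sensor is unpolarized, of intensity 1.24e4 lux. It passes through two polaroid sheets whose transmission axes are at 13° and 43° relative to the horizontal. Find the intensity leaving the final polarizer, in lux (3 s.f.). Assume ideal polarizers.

Unpolarized light through the first polarizer → I₁ = 1.24e4 lux/2 = 6200 lux, polarized at 13°.
I₂ = I₁ · cos²(30°) = 6200 · 0.75 = 4650 lux.

I ≈ 4650 lux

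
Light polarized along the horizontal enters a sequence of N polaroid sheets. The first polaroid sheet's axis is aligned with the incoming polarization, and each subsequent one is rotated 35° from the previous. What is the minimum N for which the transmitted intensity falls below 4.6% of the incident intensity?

N = 9

First polarizer is aligned with the polarization: full transmission.
Each further stage multiplies by cos²(35°) = 0.671.
After N polarizers: T = 0.671^(N−1). Require T < 0.046 ⇒ N−1 > ln(0.046)/ln(0.671) = 7.72, so N−1 ≥ 8 and N = 9.
Check: N=9 gives T = 0.0411 < 0.046; N=8 gives T = 0.06125.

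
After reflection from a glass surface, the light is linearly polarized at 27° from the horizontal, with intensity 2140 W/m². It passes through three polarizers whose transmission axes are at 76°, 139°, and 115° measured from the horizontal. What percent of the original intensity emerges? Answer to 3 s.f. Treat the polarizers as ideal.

≈ 7.40%

I₁ = 2140 W/m² · cos²(49°) = 921.1 W/m².
I₂ = I₁ · cos²(63°) = 921.1 · 0.2061 = 189.8 W/m².
I₃ = I₂ · cos²(24°) = 189.8 · 0.8346 = 158.4 W/m².
That is 7.404% of the incident intensity.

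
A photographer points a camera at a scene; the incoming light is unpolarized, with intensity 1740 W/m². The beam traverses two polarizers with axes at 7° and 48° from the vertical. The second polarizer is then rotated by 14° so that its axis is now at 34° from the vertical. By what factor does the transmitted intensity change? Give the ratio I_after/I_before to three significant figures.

Before rotation:
Unpolarized light through the first polarizer → I₁ = ½ I₀, now polarized at 7°.
I₂ = I₁ cos²(48° − 7°) = 0.5 I₀ · cos²(41°) = 0.2848 I₀.
After rotation:
Unpolarized light through the first polarizer → I₁ = ½ I₀, now polarized at 7°.
I₂ = I₁ cos²(34° − 7°) = 0.5 I₀ · cos²(27°) = 0.3969 I₀.
Ratio = 0.3969 / 0.2848 = 1.394.

I_new/I_old ≈ 1.39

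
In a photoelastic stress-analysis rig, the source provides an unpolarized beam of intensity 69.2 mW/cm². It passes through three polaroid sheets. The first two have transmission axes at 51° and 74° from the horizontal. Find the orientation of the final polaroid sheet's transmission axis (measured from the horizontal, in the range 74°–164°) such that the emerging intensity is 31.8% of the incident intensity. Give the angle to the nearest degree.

θ ≈ 104°

Unpolarized light through the first polarizer → I₁ = ½ I₀, now polarized at 51°.
I₂ = I₁ cos²(74° − 51°) = 0.5 I₀ · cos²(23°) = 0.4237 I₀.
Need I₃/I₀ = 0.318, so cos²(θ − 74°) = 0.318 / 0.4237 = 0.7506.
θ − 74° = arccos(√0.7506) = 30.0°, giving θ ≈ 74 + 30.0 = 104.0°.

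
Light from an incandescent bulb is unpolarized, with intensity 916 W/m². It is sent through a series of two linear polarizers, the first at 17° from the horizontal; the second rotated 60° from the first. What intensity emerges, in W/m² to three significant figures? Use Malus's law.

I ≈ 115 W/m²

Unpolarized light through the first polarizer → I₁ = 916 W/m²/2 = 458 W/m², polarized at 17°.
I₂ = I₁ · cos²(60°) = 458 · 0.25 = 114.5 W/m².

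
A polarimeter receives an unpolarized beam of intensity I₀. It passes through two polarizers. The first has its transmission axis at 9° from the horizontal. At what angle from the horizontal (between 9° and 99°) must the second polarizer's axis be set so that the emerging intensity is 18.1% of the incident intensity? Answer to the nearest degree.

Unpolarized light through the first polarizer → I₁ = ½ I₀, now polarized at 9°.
Need I₂/I₀ = 0.181, so cos²(θ − 9°) = 0.181 / 0.5 = 0.362.
θ − 9° = arccos(√0.362) = 53.0°, giving θ ≈ 9 + 53.0 = 62.0°.

θ ≈ 62°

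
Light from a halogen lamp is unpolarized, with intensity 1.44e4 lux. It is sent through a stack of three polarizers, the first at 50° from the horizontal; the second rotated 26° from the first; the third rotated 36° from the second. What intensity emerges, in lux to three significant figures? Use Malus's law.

Unpolarized light through the first polarizer → I₁ = 1.44e4 lux/2 = 7200 lux, polarized at 50°.
I₂ = I₁ · cos²(26°) = 7200 · 0.8078 = 5816 lux.
I₃ = I₂ · cos²(36°) = 5816 · 0.6545 = 3807 lux.

I ≈ 3810 lux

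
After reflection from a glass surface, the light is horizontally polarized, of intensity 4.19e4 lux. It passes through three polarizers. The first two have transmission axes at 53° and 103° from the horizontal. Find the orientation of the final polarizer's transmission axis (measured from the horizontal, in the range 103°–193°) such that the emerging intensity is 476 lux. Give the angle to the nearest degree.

θ ≈ 177°

I₁ = I₀ cos²(53° − 0°) = I₀ cos²(53°) = 0.3622 I₀.
I₂ = I₁ cos²(103° − 53°) = 0.3622 I₀ · cos²(50°) = 0.1496 I₀.
Target fraction: 476 / 4.19e4 lux = 0.01136 of I₀.
Need I₃/I₀ = 0.01136, so cos²(θ − 103°) = 0.01136 / 0.1496 = 0.07592.
θ − 103° = arccos(√0.07592) = 74.0°, giving θ ≈ 103 + 74.0 = 177.0°.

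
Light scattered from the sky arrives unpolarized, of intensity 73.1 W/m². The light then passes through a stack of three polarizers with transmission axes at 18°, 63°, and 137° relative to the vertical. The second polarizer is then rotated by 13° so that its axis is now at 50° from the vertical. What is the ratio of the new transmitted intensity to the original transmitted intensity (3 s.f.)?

I_new/I_old ≈ 0.0519

Before rotation:
Unpolarized light through the first polarizer → I₁ = ½ I₀, now polarized at 18°.
I₂ = I₁ cos²(63° − 18°) = 0.5 I₀ · cos²(45°) = 0.25 I₀.
I₃ = I₂ cos²(137° − 63°) = 0.25 I₀ · cos²(74°) = 0.01899 I₀.
After rotation:
Unpolarized light through the first polarizer → I₁ = ½ I₀, now polarized at 18°.
I₂ = I₁ cos²(50° − 18°) = 0.5 I₀ · cos²(32°) = 0.3596 I₀.
I₃ = I₂ cos²(137° − 50°) = 0.3596 I₀ · cos²(87°) = 0.0009849 I₀.
Ratio = 0.0009849 / 0.01899 = 0.05186.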